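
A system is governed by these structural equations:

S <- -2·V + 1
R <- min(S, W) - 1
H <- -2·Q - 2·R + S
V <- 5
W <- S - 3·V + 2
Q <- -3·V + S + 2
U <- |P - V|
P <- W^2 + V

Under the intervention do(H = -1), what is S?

The intervention breaks the incoming arrows to H: H <- -2·Q - 2·R + S no longer applies, and H = -1.
S is not downstream of the intervention, so its value is determined by the original equations.
S = -2·V + 1  [with V=5]  = -9

-9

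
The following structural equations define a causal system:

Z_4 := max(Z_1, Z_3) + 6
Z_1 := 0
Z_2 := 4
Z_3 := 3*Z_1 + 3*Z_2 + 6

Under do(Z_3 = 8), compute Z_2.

4

Under do(Z_3=8), the mechanism Z_3 := 3*Z_1 + 3*Z_2 + 6 is discarded; Z_3 is fixed at 8.
Since Z_2 is not a descendant of the intervened variable, it is unaffected.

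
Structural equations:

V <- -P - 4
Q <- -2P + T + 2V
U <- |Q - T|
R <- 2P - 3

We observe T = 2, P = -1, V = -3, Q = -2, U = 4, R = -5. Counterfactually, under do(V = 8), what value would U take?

18

do(V=8) replaces the equation V <- -P - 4 with the constant V = 8.
Q = -2P + T + 2V  [with P=-1, T=2, V=8]  = 20
U = |Q - T|  [with Q=20, T=2]  = 18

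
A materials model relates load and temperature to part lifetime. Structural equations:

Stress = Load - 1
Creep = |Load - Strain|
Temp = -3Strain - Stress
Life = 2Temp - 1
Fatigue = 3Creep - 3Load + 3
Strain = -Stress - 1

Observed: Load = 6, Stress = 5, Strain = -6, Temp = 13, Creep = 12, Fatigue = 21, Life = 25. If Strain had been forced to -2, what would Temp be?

1

The intervention breaks the incoming arrows to Strain: Strain = -Stress - 1 no longer applies, and Strain = -2.
Stress = Load - 1  [with Load=6]  = 5
Temp = -3Strain - Stress  [with Strain=-2, Stress=5]  = 1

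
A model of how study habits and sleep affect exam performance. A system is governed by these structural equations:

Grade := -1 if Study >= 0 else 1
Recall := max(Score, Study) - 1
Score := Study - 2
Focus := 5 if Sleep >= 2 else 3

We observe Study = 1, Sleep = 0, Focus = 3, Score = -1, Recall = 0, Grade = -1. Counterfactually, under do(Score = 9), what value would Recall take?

Intervening sets Score = 9 and removes its equation (Score := Study - 2).
Recall = max(Score, Study) - 1  [with Score=9, Study=1]  = 8

8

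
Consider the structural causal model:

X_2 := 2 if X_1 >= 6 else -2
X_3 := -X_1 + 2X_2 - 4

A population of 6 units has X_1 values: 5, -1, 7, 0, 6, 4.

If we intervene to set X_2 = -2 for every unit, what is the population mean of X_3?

Under do(X_2=-2), X_2's equation is replaced by X_2=-2 for every unit. Per-unit X_3: -13, -7, -15, -8, -14, -12. Mean = -11.5.

-11.5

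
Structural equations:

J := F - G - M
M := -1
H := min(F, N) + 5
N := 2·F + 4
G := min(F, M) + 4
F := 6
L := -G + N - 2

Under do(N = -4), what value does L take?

Under do(N=-4), the mechanism N := 2·F + 4 is discarded; N is fixed at -4.
G = min(F, M) + 4  [with F=6, M=-1]  = 3
L = -G + N - 2  [with G=3, N=-4]  = -9

-9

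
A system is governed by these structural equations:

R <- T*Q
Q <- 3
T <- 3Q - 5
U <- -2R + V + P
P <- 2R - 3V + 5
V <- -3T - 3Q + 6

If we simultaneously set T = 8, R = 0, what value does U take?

59

The joint intervention fixes T = 8, R = 0, removing each variable's own equation.
V = -3T - 3Q + 6  [with T=8, Q=3]  = -27
P = 2R - 3V + 5  [with R=0, V=-27]  = 86
U = -2R + V + P  [with R=0, V=-27, P=86]  = 59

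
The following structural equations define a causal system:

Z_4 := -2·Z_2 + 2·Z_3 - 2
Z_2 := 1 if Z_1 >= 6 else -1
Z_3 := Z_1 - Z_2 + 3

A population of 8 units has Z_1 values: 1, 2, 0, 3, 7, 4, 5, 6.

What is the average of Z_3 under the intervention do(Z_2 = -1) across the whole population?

do(Z_2=-1) breaks Z_2's dependence on Z_1. With Z_2=-1 fixed, Z_3 across the units is 5, 6, 4, 7, 11, 8, 9, 10, mean 7.5.

7.5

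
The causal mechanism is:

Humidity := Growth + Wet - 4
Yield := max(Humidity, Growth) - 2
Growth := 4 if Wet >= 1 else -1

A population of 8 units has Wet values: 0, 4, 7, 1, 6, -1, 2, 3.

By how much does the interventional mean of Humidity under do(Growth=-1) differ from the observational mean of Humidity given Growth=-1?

do(Growth=-1) breaks Growth's dependence on Wet. With Growth=-1 fixed, Humidity across the units is -5, -1, 2, -4, 1, -6, -3, -2, mean -2.25.
Observing Growth=-1 restricts to units where Growth's equation naturally yields -1: Wet ∈ {0, -1}. In that subpopulation Humidity = -5, -6, mean -5.5.
Difference = -2.25 − (-5.5) = 3.25.

3.25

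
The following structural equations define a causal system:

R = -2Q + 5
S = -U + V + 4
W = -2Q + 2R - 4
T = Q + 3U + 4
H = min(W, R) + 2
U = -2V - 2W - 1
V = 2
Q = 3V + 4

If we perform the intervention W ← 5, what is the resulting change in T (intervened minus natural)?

-354

Under do(W=5), the mechanism W = -2Q + 2R - 4 is discarded; W is fixed at 5.
Q = 3V + 4  [with V=2]  = 10
U = -2V - 2W - 1  [with V=2, W=5]  = -15
T = Q + 3U + 4  [with Q=10, U=-15]  = -31
Without intervention: Q = 3V + 4  [with V=2]  = 10; R = -2Q + 5  [with Q=10]  = -15; W = -2Q + 2R - 4  [with Q=10, R=-15]  = -54; U = -2V - 2W - 1  [with V=2, W=-54]  = 103; T = Q + 3U + 4  [with Q=10, U=103]  = 323.
Change = -31 − 323 = -354.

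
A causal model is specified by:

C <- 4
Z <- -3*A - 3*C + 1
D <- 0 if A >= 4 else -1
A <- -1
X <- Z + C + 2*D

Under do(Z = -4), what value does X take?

do(Z=-4) replaces the equation Z <- -3*A - 3*C + 1 with the constant Z = -4.
D = 0 if A >= 4 else -1  [with A=-1]  = -1
X = Z + C + 2*D  [with Z=-4, C=4, D=-1]  = -2

-2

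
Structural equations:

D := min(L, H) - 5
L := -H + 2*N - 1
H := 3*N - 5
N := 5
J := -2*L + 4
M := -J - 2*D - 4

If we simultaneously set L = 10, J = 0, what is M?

-14

Setting L = 10, J = 0 by intervention discards those variables' equations.
H = 3*N - 5  [with N=5]  = 10
D = min(L, H) - 5  [with L=10, H=10]  = 5
M = -J - 2*D - 4  [with J=0, D=5]  = -14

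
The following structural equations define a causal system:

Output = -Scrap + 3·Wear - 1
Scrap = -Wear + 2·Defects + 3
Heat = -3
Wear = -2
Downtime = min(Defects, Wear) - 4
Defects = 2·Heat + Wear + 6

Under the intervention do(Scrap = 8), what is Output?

Intervening sets Scrap = 8 and removes its equation (Scrap = -Wear + 2·Defects + 3).
Output = -Scrap + 3·Wear - 1  [with Scrap=8, Wear=-2]  = -15

-15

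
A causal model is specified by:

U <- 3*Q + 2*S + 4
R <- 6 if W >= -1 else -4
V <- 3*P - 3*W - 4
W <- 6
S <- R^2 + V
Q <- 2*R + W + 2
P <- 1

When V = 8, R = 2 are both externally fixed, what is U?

The joint intervention fixes V = 8, R = 2, removing each variable's own equation.
Q = 2*R + W + 2  [with R=2, W=6]  = 12
S = R^2 + V  [with R=2, V=8]  = 12
U = 3*Q + 2*S + 4  [with Q=12, S=12]  = 64

64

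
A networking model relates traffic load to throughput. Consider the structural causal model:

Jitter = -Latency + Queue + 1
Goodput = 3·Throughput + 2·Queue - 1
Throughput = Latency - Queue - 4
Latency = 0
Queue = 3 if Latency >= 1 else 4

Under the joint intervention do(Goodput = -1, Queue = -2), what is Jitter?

-1

Setting Goodput = -1, Queue = -2 by intervention discards those variables' equations.
Jitter = -Latency + Queue + 1  [with Latency=0, Queue=-2]  = -1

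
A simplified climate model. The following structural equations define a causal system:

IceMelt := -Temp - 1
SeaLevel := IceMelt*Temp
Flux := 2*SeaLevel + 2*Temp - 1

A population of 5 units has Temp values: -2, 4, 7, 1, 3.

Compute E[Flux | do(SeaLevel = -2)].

Every unit gets SeaLevel=-2 under the intervention. Flux values become -9, 3, 9, -3, 1; E[Flux|do(SeaLevel=-2)] = 0.2.

0.2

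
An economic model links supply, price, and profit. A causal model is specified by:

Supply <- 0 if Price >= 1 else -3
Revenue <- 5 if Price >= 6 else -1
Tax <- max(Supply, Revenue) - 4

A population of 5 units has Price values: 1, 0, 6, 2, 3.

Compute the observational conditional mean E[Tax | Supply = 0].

E[Tax|Supply=0] averages over only the 4 units with Supply=0 (Price = 1, 6, 2, 3): Tax = -4, 1, -4, -4, mean -2.75.

-2.75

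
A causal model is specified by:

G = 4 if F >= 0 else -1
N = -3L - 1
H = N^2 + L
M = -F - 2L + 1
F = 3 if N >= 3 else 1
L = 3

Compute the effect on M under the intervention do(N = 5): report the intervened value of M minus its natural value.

do(N=5) replaces the equation N = -3L - 1 with the constant N = 5.
F = 3 if N >= 3 else 1  [with N=5]  = 3
M = -F - 2L + 1  [with F=3, L=3]  = -8
Without intervention: N = -3L - 1  [with L=3]  = -10; F = 3 if N >= 3 else 1  [with N=-10]  = 1; M = -F - 2L + 1  [with F=1, L=3]  = -6.
Change = -8 − (-6) = -2.

-2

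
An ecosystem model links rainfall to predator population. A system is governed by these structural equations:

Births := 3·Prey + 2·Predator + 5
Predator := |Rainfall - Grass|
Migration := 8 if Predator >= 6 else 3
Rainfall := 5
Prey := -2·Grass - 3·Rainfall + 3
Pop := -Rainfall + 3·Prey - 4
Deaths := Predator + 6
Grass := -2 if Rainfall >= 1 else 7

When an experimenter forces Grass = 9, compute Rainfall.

Under do(Grass=9), the mechanism Grass := -2 if Rainfall >= 1 else 7 is discarded; Grass is fixed at 9.
Rainfall is not downstream of the intervention, so its value is determined by the original equations.

5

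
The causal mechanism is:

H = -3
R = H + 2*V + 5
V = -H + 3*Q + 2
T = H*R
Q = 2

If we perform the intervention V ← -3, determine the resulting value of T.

do(V=-3) replaces the equation V = -H + 3*Q + 2 with the constant V = -3.
R = H + 2*V + 5  [with H=-3, V=-3]  = -4
T = H*R  [with H=-3, R=-4]  = 12

12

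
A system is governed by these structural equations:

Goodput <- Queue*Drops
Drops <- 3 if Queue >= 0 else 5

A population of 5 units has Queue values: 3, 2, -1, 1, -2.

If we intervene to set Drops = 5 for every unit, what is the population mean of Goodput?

do(Drops=5) breaks Drops's dependence on Queue. With Drops=5 fixed, Goodput across the units is 15, 10, -5, 5, -10, mean 3.

3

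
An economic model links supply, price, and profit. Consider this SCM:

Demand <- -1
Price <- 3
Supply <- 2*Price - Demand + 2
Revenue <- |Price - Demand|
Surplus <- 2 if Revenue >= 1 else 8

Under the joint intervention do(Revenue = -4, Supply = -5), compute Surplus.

The joint intervention fixes Revenue = -4, Supply = -5, removing each variable's own equation.
Surplus = 2 if Revenue >= 1 else 8  [with Revenue=-4]  = 8

8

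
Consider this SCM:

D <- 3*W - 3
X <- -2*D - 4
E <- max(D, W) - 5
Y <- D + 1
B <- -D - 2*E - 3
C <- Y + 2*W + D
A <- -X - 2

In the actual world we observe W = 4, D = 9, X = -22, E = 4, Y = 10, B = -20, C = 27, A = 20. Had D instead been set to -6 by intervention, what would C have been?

-3

Under do(D=-6), the mechanism D <- 3*W - 3 is discarded; D is fixed at -6.
Y = D + 1  [with D=-6]  = -5
C = Y + 2*W + D  [with Y=-5, W=4, D=-6]  = -3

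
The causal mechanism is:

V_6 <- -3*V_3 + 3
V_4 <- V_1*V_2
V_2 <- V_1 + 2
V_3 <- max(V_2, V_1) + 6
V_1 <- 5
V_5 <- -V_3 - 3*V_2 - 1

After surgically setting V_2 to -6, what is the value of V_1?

Under do(V_2=-6), the mechanism V_2 <- V_1 + 2 is discarded; V_2 is fixed at -6.
V_1 is not downstream of the intervention, so its value is determined by the original equations.

5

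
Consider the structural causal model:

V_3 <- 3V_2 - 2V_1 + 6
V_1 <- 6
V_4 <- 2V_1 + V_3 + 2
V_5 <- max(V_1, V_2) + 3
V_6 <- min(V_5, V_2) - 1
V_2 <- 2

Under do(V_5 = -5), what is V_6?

-6

The intervention breaks the incoming arrows to V_5: V_5 <- max(V_1, V_2) + 3 no longer applies, and V_5 = -5.
V_6 = min(V_5, V_2) - 1  [with V_5=-5, V_2=2]  = -6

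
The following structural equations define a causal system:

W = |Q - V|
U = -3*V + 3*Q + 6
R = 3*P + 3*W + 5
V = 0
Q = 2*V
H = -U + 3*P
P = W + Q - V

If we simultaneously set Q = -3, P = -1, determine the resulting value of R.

11

The joint intervention fixes Q = -3, P = -1, removing each variable's own equation.
W = |Q - V|  [with Q=-3, V=0]  = 3
R = 3*P + 3*W + 5  [with P=-1, W=3]  = 11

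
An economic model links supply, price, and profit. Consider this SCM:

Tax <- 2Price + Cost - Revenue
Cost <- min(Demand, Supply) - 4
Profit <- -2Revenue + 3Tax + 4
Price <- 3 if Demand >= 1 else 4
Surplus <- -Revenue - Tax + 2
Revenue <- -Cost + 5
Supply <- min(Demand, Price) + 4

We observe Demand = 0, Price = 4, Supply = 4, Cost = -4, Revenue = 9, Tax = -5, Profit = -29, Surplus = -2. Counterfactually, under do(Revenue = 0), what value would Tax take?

4

The intervention breaks the incoming arrows to Revenue: Revenue <- -Cost + 5 no longer applies, and Revenue = 0.
Price = 3 if Demand >= 1 else 4  [with Demand=0]  = 4
Supply = min(Demand, Price) + 4  [with Demand=0, Price=4]  = 4
Cost = min(Demand, Supply) - 4  [with Demand=0, Supply=4]  = -4
Tax = 2Price + Cost - Revenue  [with Price=4, Cost=-4, Revenue=0]  = 4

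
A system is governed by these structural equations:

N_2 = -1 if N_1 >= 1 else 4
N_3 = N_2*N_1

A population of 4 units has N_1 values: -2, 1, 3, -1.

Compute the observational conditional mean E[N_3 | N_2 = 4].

-6

Observing N_2=4 restricts to units where N_2's equation naturally yields 4: N_1 ∈ {-2, -1}. In that subpopulation N_3 = -8, -4, mean -6.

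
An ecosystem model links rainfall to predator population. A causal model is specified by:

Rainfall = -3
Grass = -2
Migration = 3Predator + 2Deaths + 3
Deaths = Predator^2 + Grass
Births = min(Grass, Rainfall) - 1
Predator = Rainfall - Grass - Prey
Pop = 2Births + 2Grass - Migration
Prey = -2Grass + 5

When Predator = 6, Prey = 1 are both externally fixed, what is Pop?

-101

The joint intervention fixes Predator = 6, Prey = 1, removing each variable's own equation.
Births = min(Grass, Rainfall) - 1  [with Grass=-2, Rainfall=-3]  = -4
Deaths = Predator^2 + Grass  [with Predator=6, Grass=-2]  = 34
Migration = 3Predator + 2Deaths + 3  [with Predator=6, Deaths=34]  = 89
Pop = 2Births + 2Grass - Migration  [with Births=-4, Grass=-2, Migration=89]  = -101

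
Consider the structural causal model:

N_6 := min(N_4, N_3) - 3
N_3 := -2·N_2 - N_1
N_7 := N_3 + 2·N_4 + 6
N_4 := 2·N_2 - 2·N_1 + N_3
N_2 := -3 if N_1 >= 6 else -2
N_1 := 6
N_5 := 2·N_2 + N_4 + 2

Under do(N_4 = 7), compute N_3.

0

Under do(N_4=7), the mechanism N_4 := 2·N_2 - 2·N_1 + N_3 is discarded; N_4 is fixed at 7.
Since N_3 is not a descendant of the intervened variable, it is unaffected.
N_2 = -3 if N_1 >= 6 else -2  [with N_1=6]  = -3
N_3 = -2·N_2 - N_1  [with N_2=-3, N_1=6]  = 0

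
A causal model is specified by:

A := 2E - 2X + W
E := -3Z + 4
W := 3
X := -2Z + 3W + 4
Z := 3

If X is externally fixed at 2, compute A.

do(X=2) replaces the equation X := -2Z + 3W + 4 with the constant X = 2.
E = -3Z + 4  [with Z=3]  = -5
A = 2E - 2X + W  [with E=-5, X=2, W=3]  = -11

-11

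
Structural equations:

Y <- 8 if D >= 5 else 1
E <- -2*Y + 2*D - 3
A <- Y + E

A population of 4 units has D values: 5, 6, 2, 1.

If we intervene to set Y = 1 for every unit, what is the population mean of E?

2

The intervention sets Y=1 in all 4 units regardless of D. Recomputing E per unit gives 5, 7, -1, -3; average 2.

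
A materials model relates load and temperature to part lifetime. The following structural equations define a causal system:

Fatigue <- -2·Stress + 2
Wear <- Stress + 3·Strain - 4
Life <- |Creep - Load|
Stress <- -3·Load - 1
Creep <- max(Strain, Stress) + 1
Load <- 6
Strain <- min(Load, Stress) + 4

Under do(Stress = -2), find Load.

6

Under do(Stress=-2), the mechanism Stress <- -3·Load - 1 is discarded; Stress is fixed at -2.
Load is not downstream of the intervention, so its value is determined by the original equations.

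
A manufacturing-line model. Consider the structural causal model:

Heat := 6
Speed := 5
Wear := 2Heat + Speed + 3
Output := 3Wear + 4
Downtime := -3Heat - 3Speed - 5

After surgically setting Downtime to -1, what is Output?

64

The intervention breaks the incoming arrows to Downtime: Downtime := -3Heat - 3Speed - 5 no longer applies, and Downtime = -1.
Since Output is not a descendant of the intervened variable, it is unaffected.
Wear = 2Heat + Speed + 3  [with Heat=6, Speed=5]  = 20
Output = 3Wear + 4  [with Wear=20]  = 64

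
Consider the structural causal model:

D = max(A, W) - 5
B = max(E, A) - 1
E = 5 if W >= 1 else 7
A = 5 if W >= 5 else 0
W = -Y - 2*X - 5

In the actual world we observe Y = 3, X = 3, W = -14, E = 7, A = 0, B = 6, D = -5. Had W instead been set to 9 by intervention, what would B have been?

The intervention breaks the incoming arrows to W: W = -Y - 2*X - 5 no longer applies, and W = 9.
E = 5 if W >= 1 else 7  [with W=9]  = 5
A = 5 if W >= 5 else 0  [with W=9]  = 5
B = max(E, A) - 1  [with E=5, A=5]  = 4

4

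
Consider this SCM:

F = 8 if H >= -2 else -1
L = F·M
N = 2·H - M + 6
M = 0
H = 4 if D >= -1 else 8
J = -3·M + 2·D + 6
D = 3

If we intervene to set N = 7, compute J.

12

do(N=7) replaces the equation N = 2·H - M + 6 with the constant N = 7.
J is not downstream of the intervention, so its value is determined by the original equations.
J = -3·M + 2·D + 6  [with M=0, D=3]  = 12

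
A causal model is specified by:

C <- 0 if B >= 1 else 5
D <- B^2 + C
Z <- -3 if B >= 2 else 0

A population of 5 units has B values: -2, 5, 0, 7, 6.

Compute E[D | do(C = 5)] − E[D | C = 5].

20.8

Every unit gets C=5 under the intervention. D values become 9, 30, 5, 54, 41; E[D|do(C=5)] = 27.8.
Conditioning on C=5 selects the 2 unit(s) with B ∈ {-2, 0}. Their D values: 9, 5. Mean = 7.
Difference = 27.8 − 7 = 20.8.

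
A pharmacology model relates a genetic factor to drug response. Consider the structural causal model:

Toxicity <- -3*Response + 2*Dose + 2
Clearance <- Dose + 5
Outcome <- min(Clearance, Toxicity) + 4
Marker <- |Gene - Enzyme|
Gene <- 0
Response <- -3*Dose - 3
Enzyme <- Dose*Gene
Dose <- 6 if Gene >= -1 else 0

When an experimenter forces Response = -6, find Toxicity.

32

The intervention breaks the incoming arrows to Response: Response <- -3*Dose - 3 no longer applies, and Response = -6.
Dose = 6 if Gene >= -1 else 0  [with Gene=0]  = 6
Toxicity = -3*Response + 2*Dose + 2  [with Response=-6, Dose=6]  = 32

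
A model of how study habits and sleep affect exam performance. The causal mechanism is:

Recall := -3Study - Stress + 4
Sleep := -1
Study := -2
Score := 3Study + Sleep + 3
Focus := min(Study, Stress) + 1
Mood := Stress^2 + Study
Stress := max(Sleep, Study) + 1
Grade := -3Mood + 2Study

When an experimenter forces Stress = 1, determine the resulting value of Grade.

-1

The intervention breaks the incoming arrows to Stress: Stress := max(Sleep, Study) + 1 no longer applies, and Stress = 1.
Mood = Stress^2 + Study  [with Stress=1, Study=-2]  = -1
Grade = -3Mood + 2Study  [with Mood=-1, Study=-2]  = -1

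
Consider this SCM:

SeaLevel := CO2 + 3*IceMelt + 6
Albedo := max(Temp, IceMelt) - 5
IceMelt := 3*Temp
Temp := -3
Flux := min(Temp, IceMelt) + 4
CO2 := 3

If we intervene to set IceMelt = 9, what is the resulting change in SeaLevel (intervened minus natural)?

do(IceMelt=9) replaces the equation IceMelt := 3*Temp with the constant IceMelt = 9.
SeaLevel = CO2 + 3*IceMelt + 6  [with CO2=3, IceMelt=9]  = 36
Without intervention: IceMelt = 3*Temp  [with Temp=-3]  = -9; SeaLevel = CO2 + 3*IceMelt + 6  [with CO2=3, IceMelt=-9]  = -18.
Change = 36 − (-18) = 54.

54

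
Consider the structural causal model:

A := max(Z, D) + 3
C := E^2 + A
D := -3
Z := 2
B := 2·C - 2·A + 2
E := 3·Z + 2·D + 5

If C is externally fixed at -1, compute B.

The intervention breaks the incoming arrows to C: C := E^2 + A no longer applies, and C = -1.
A = max(Z, D) + 3  [with Z=2, D=-3]  = 5
B = 2·C - 2·A + 2  [with C=-1, A=5]  = -10

-10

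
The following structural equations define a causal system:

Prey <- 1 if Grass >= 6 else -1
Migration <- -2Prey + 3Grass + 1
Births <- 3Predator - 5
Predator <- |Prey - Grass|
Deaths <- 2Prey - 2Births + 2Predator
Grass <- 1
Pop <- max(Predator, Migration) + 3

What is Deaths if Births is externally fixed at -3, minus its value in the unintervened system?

Intervening sets Births = -3 and removes its equation (Births <- 3Predator - 5).
Prey = 1 if Grass >= 6 else -1  [with Grass=1]  = -1
Predator = |Prey - Grass|  [with Prey=-1, Grass=1]  = 2
Deaths = 2Prey - 2Births + 2Predator  [with Prey=-1, Births=-3, Predator=2]  = 8
Without intervention: Prey = 1 if Grass >= 6 else -1  [with Grass=1]  = -1; Predator = |Prey - Grass|  [with Prey=-1, Grass=1]  = 2; Births = 3Predator - 5  [with Predator=2]  = 1; Deaths = 2Prey - 2Births + 2Predator  [with Prey=-1, Births=1, Predator=2]  = 0.
Change = 8 − 0 = 8.

8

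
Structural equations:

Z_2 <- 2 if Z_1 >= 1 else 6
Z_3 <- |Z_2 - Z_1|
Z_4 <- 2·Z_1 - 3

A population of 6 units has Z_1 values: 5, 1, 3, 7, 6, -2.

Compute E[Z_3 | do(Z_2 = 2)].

3

Under do(Z_2=2), Z_2's equation is replaced by Z_2=2 for every unit. Per-unit Z_3: 3, 1, 1, 5, 4, 4. Mean = 3.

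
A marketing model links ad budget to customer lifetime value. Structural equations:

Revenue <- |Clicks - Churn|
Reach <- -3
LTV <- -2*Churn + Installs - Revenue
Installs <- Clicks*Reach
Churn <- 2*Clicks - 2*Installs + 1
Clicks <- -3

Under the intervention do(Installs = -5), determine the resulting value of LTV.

The intervention breaks the incoming arrows to Installs: Installs <- Clicks*Reach no longer applies, and Installs = -5.
Churn = 2*Clicks - 2*Installs + 1  [with Clicks=-3, Installs=-5]  = 5
Revenue = |Clicks - Churn|  [with Clicks=-3, Churn=5]  = 8
LTV = -2*Churn + Installs - Revenue  [with Churn=5, Installs=-5, Revenue=8]  = -23

-23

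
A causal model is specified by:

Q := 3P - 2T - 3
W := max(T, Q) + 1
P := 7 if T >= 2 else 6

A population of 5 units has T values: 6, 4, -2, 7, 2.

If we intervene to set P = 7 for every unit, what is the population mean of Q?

11.2

Every unit gets P=7 under the intervention. Q values become 6, 10, 22, 4, 14; E[Q|do(P=7)] = 11.2.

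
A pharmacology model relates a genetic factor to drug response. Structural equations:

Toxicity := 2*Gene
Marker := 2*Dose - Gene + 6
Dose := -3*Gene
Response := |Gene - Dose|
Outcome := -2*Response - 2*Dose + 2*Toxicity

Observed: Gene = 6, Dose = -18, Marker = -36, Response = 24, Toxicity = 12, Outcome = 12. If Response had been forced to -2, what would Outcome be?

Under do(Response=-2), the mechanism Response := |Gene - Dose| is discarded; Response is fixed at -2.
Dose = -3*Gene  [with Gene=6]  = -18
Toxicity = 2*Gene  [with Gene=6]  = 12
Outcome = -2*Response - 2*Dose + 2*Toxicity  [with Response=-2, Dose=-18, Toxicity=12]  = 64

64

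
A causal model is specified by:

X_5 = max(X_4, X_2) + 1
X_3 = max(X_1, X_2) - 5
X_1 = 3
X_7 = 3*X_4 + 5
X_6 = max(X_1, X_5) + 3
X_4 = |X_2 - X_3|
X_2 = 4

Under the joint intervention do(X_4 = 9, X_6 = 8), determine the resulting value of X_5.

10

Setting X_4 = 9, X_6 = 8 by intervention discards those variables' equations.
X_5 = max(X_4, X_2) + 1  [with X_4=9, X_2=4]  = 10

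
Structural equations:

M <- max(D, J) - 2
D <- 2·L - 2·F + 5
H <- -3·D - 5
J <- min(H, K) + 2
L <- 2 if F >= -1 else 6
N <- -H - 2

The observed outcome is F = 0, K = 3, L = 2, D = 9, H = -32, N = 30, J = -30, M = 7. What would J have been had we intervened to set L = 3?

-36

The intervention breaks the incoming arrows to L: L <- 2 if F >= -1 else 6 no longer applies, and L = 3.
D = 2·L - 2·F + 5  [with L=3, F=0]  = 11
H = -3·D - 5  [with D=11]  = -38
J = min(H, K) + 2  [with H=-38, K=3]  = -36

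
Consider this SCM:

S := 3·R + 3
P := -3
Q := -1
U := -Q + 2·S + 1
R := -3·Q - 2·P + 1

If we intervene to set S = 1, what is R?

10

Under do(S=1), the mechanism S := 3·R + 3 is discarded; S is fixed at 1.
Since R is not a descendant of the intervened variable, it is unaffected.
R = -3·Q - 2·P + 1  [with Q=-1, P=-3]  = 10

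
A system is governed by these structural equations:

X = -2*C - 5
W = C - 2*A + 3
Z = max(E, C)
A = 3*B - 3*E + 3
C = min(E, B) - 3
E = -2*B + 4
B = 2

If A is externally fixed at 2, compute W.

Intervening sets A = 2 and removes its equation (A = 3*B - 3*E + 3).
E = -2*B + 4  [with B=2]  = 0
C = min(E, B) - 3  [with E=0, B=2]  = -3
W = C - 2*A + 3  [with C=-3, A=2]  = -4

-4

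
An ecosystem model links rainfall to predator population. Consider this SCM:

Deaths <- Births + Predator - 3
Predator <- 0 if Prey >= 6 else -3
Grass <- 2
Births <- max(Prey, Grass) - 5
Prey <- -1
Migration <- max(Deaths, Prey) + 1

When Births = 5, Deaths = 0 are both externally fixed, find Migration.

The joint intervention fixes Births = 5, Deaths = 0, removing each variable's own equation.
Migration = max(Deaths, Prey) + 1  [with Deaths=0, Prey=-1]  = 1

1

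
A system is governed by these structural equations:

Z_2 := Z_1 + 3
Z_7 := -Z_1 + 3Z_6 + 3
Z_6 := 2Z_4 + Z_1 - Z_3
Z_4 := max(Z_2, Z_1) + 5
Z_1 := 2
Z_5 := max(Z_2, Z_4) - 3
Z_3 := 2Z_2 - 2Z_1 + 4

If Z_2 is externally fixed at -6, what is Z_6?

Under do(Z_2=-6), the mechanism Z_2 := Z_1 + 3 is discarded; Z_2 is fixed at -6.
Z_3 = 2Z_2 - 2Z_1 + 4  [with Z_2=-6, Z_1=2]  = -12
Z_4 = max(Z_2, Z_1) + 5  [with Z_2=-6, Z_1=2]  = 7
Z_6 = 2Z_4 + Z_1 - Z_3  [with Z_4=7, Z_1=2, Z_3=-12]  = 28

28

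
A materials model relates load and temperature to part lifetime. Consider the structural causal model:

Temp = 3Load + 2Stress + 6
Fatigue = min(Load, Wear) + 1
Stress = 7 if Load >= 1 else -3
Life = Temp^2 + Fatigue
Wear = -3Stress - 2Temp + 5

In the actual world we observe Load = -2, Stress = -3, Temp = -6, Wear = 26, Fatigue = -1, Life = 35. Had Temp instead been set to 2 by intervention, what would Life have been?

The intervention breaks the incoming arrows to Temp: Temp = 3Load + 2Stress + 6 no longer applies, and Temp = 2.
Stress = 7 if Load >= 1 else -3  [with Load=-2]  = -3
Wear = -3Stress - 2Temp + 5  [with Stress=-3, Temp=2]  = 10
Fatigue = min(Load, Wear) + 1  [with Load=-2, Wear=10]  = -1
Life = Temp^2 + Fatigue  [with Temp=2, Fatigue=-1]  = 3

3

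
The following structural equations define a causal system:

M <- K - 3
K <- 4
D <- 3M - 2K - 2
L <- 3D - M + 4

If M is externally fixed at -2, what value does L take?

Under do(M=-2), the mechanism M <- K - 3 is discarded; M is fixed at -2.
D = 3M - 2K - 2  [with M=-2, K=4]  = -16
L = 3D - M + 4  [with D=-16, M=-2]  = -42

-42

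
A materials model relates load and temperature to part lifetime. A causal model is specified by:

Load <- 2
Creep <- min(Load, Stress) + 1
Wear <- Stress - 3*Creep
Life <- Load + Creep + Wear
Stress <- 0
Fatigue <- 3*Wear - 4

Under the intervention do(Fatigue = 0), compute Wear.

The intervention breaks the incoming arrows to Fatigue: Fatigue <- 3*Wear - 4 no longer applies, and Fatigue = 0.
Since Wear is not a descendant of the intervened variable, it is unaffected.
Creep = min(Load, Stress) + 1  [with Load=2, Stress=0]  = 1
Wear = Stress - 3*Creep  [with Stress=0, Creep=1]  = -3

-3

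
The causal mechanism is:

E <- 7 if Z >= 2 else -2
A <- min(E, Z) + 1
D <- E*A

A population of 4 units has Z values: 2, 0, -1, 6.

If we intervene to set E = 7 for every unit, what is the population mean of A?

2.75

The intervention sets E=7 in all 4 units regardless of Z. Recomputing A per unit gives 3, 1, 0, 7; average 2.75.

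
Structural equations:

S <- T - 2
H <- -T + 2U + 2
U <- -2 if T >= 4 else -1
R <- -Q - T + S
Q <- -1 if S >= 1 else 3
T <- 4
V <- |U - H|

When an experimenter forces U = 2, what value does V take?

0

The intervention breaks the incoming arrows to U: U <- -2 if T >= 4 else -1 no longer applies, and U = 2.
H = -T + 2U + 2  [with T=4, U=2]  = 2
V = |U - H|  [with U=2, H=2]  = 0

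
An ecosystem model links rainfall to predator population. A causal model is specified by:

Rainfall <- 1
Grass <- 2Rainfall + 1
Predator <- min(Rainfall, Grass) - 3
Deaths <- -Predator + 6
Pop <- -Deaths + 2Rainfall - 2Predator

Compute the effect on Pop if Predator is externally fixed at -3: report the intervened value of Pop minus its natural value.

1

do(Predator=-3) replaces the equation Predator <- min(Rainfall, Grass) - 3 with the constant Predator = -3.
Deaths = -Predator + 6  [with Predator=-3]  = 9
Pop = -Deaths + 2Rainfall - 2Predator  [with Deaths=9, Rainfall=1, Predator=-3]  = -1
Without intervention: Grass = 2Rainfall + 1  [with Rainfall=1]  = 3; Predator = min(Rainfall, Grass) - 3  [with Rainfall=1, Grass=3]  = -2; Deaths = -Predator + 6  [with Predator=-2]  = 8; Pop = -Deaths + 2Rainfall - 2Predator  [with Deaths=8, Rainfall=1, Predator=-2]  = -2.
Change = -1 − (-2) = 1.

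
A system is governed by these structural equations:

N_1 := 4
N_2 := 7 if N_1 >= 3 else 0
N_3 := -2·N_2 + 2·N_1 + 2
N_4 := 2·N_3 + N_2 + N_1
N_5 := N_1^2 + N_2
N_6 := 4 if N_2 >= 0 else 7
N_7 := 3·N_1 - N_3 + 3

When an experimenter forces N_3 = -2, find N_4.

The intervention breaks the incoming arrows to N_3: N_3 := -2·N_2 + 2·N_1 + 2 no longer applies, and N_3 = -2.
N_2 = 7 if N_1 >= 3 else 0  [with N_1=4]  = 7
N_4 = 2·N_3 + N_2 + N_1  [with N_3=-2, N_2=7, N_1=4]  = 7

7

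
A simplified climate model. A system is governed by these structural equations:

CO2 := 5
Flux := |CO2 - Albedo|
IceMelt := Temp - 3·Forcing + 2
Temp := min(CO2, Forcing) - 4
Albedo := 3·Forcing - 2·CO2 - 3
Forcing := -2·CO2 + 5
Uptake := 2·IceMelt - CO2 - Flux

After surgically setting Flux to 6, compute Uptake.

5

Intervening sets Flux = 6 and removes its equation (Flux := |CO2 - Albedo|).
Forcing = -2·CO2 + 5  [with CO2=5]  = -5
Temp = min(CO2, Forcing) - 4  [with CO2=5, Forcing=-5]  = -9
IceMelt = Temp - 3·Forcing + 2  [with Temp=-9, Forcing=-5]  = 8
Uptake = 2·IceMelt - CO2 - Flux  [with IceMelt=8, CO2=5, Flux=6]  = 5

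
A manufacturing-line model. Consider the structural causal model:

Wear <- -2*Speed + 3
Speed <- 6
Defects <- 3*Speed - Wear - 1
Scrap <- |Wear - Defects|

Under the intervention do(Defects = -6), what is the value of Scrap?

The intervention breaks the incoming arrows to Defects: Defects <- 3*Speed - Wear - 1 no longer applies, and Defects = -6.
Wear = -2*Speed + 3  [with Speed=6]  = -9
Scrap = |Wear - Defects|  [with Wear=-9, Defects=-6]  = 3

3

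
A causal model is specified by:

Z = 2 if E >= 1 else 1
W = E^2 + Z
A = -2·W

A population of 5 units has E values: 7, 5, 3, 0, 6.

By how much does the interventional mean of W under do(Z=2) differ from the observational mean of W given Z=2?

-5.95

Every unit gets Z=2 under the intervention. W values become 51, 27, 11, 2, 38; E[W|do(Z=2)] = 25.8.
Conditioning on Z=2 selects the 4 unit(s) with E ∈ {7, 5, 3, 6}. Their W values: 51, 27, 11, 38. Mean = 31.75.
Difference = 25.8 − 31.75 = -5.95.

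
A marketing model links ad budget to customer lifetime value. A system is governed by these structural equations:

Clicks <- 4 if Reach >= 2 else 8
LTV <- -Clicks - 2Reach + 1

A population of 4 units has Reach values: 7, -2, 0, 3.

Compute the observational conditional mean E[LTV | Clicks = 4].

-13

E[LTV|Clicks=4] averages over only the 2 units with Clicks=4 (Reach = 7, 3): LTV = -17, -9, mean -13.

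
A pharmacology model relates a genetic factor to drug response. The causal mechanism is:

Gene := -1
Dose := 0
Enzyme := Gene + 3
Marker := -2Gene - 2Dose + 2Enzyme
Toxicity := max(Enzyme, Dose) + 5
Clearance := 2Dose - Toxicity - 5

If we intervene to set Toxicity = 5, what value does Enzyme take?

2

do(Toxicity=5) replaces the equation Toxicity := max(Enzyme, Dose) + 5 with the constant Toxicity = 5.
Enzyme is not downstream of the intervention, so its value is determined by the original equations.
Enzyme = Gene + 3  [with Gene=-1]  = 2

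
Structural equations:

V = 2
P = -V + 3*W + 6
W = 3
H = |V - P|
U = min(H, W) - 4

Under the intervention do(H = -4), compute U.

-8

Intervening sets H = -4 and removes its equation (H = |V - P|).
U = min(H, W) - 4  [with H=-4, W=3]  = -8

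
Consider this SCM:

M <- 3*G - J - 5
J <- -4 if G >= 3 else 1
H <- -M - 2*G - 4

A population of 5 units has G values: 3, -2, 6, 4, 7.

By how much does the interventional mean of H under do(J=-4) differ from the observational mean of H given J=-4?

Under do(J=-4), J's equation is replaced by J=-4 for every unit. Per-unit H: -18, 7, -33, -23, -38. Mean = -21.
E[H|J=-4] averages over only the 4 units with J=-4 (G = 3, 6, 4, 7): H = -18, -33, -23, -38, mean -28.
Difference = -21 − (-28) = 7.

7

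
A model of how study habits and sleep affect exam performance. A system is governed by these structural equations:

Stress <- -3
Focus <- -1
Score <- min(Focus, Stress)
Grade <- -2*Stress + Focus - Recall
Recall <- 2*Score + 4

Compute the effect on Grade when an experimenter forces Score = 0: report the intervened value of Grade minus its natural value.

do(Score=0) replaces the equation Score <- min(Focus, Stress) with the constant Score = 0.
Recall = 2*Score + 4  [with Score=0]  = 4
Grade = -2*Stress + Focus - Recall  [with Stress=-3, Focus=-1, Recall=4]  = 1
Without intervention: Score = min(Focus, Stress)  [with Focus=-1, Stress=-3]  = -3; Recall = 2*Score + 4  [with Score=-3]  = -2; Grade = -2*Stress + Focus - Recall  [with Stress=-3, Focus=-1, Recall=-2]  = 7.
Change = 1 − 7 = -6.

-6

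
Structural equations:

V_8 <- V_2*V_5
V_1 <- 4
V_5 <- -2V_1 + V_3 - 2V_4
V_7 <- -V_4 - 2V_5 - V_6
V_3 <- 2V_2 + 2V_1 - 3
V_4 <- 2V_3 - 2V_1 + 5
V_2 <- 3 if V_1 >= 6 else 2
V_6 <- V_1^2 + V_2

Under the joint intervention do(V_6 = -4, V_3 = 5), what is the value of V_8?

Setting V_6 = -4, V_3 = 5 by intervention discards those variables' equations.
V_2 = 3 if V_1 >= 6 else 2  [with V_1=4]  = 2
V_4 = 2V_3 - 2V_1 + 5  [with V_3=5, V_1=4]  = 7
V_5 = -2V_1 + V_3 - 2V_4  [with V_1=4, V_3=5, V_4=7]  = -17
V_8 = V_2*V_5  [with V_2=2, V_5=-17]  = -34

-34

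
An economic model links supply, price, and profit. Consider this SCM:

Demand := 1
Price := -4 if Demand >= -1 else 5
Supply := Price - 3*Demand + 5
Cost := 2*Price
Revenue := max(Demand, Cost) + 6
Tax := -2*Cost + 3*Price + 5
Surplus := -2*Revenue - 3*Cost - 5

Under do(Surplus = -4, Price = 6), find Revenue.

The joint intervention fixes Surplus = -4, Price = 6, removing each variable's own equation.
Cost = 2*Price  [with Price=6]  = 12
Revenue = max(Demand, Cost) + 6  [with Demand=1, Cost=12]  = 18

18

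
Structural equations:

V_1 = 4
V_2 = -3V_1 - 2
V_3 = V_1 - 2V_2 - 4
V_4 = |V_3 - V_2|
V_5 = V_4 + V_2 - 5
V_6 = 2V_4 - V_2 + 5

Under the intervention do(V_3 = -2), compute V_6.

The intervention breaks the incoming arrows to V_3: V_3 = V_1 - 2V_2 - 4 no longer applies, and V_3 = -2.
V_2 = -3V_1 - 2  [with V_1=4]  = -14
V_4 = |V_3 - V_2|  [with V_3=-2, V_2=-14]  = 12
V_6 = 2V_4 - V_2 + 5  [with V_4=12, V_2=-14]  = 43

43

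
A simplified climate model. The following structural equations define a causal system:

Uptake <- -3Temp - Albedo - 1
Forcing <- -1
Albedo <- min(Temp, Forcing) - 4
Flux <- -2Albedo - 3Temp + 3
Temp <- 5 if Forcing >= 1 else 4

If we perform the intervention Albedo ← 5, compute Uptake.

do(Albedo=5) replaces the equation Albedo <- min(Temp, Forcing) - 4 with the constant Albedo = 5.
Temp = 5 if Forcing >= 1 else 4  [with Forcing=-1]  = 4
Uptake = -3Temp - Albedo - 1  [with Temp=4, Albedo=5]  = -18

-18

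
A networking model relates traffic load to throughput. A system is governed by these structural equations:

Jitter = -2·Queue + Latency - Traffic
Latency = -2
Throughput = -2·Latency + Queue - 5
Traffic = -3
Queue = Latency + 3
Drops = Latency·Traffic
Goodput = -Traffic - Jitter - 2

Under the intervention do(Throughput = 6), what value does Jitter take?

-1

do(Throughput=6) replaces the equation Throughput = -2·Latency + Queue - 5 with the constant Throughput = 6.
Since Jitter is not a descendant of the intervened variable, it is unaffected.
Queue = Latency + 3  [with Latency=-2]  = 1
Jitter = -2·Queue + Latency - Traffic  [with Queue=1, Latency=-2, Traffic=-3]  = -1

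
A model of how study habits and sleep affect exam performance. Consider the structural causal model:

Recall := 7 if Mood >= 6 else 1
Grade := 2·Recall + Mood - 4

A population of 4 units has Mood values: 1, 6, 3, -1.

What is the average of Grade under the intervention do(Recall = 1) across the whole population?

do(Recall=1) breaks Recall's dependence on Mood. With Recall=1 fixed, Grade across the units is -1, 4, 1, -3, mean 0.25.

0.25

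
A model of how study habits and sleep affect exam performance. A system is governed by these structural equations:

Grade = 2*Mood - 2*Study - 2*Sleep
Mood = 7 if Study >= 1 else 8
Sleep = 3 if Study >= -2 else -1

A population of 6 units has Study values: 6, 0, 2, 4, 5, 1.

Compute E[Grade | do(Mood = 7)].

2

Under do(Mood=7), Mood's equation is replaced by Mood=7 for every unit. Per-unit Grade: -4, 8, 4, 0, -2, 6. Mean = 2.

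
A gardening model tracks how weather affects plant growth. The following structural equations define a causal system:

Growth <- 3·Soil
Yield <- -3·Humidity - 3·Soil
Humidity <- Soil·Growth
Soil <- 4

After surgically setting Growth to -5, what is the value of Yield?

48

Under do(Growth=-5), the mechanism Growth <- 3·Soil is discarded; Growth is fixed at -5.
Humidity = Soil·Growth  [with Soil=4, Growth=-5]  = -20
Yield = -3·Humidity - 3·Soil  [with Humidity=-20, Soil=4]  = 48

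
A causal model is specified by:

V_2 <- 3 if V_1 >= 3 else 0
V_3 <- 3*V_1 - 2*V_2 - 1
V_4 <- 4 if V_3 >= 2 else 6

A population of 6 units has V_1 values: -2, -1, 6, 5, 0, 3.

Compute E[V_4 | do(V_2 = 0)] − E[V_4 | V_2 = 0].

The intervention sets V_2=0 in all 6 units regardless of V_1. Recomputing V_4 per unit gives 6, 6, 4, 4, 6, 4; average 5.
Conditioning on V_2=0 selects the 3 unit(s) with V_1 ∈ {-2, -1, 0}. Their V_4 values: 6, 6, 6. Mean = 6.
Difference = 5 − 6 = -1.

-1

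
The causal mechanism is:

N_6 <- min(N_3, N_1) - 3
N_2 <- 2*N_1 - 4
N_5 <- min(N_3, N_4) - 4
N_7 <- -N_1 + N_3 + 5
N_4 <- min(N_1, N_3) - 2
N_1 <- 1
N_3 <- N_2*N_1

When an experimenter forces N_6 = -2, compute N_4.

do(N_6=-2) replaces the equation N_6 <- min(N_3, N_1) - 3 with the constant N_6 = -2.
No directed path runs from N_6 to N_4, so N_4 keeps its natural value.
N_2 = 2*N_1 - 4  [with N_1=1]  = -2
N_3 = N_2*N_1  [with N_2=-2, N_1=1]  = -2
N_4 = min(N_1, N_3) - 2  [with N_1=1, N_3=-2]  = -4

-4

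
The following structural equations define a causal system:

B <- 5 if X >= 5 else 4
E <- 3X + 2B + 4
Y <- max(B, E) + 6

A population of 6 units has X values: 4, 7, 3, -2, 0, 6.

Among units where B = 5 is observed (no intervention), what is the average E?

Observing B=5 restricts to units where B's equation naturally yields 5: X ∈ {7, 6}. In that subpopulation E = 35, 32, mean 33.5.

33.5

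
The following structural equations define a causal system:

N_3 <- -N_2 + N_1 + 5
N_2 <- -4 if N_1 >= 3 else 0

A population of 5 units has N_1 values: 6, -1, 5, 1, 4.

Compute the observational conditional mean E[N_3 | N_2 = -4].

E[N_3|N_2=-4] averages over only the 3 units with N_2=-4 (N_1 = 6, 5, 4): N_3 = 15, 14, 13, mean 14.

14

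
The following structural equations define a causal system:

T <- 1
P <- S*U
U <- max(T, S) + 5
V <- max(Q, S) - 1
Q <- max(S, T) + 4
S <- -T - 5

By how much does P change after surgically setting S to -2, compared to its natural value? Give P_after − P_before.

24

Under do(S=-2), the mechanism S <- -T - 5 is discarded; S is fixed at -2.
U = max(T, S) + 5  [with T=1, S=-2]  = 6
P = S*U  [with S=-2, U=6]  = -12
Without intervention: S = -T - 5  [with T=1]  = -6; U = max(T, S) + 5  [with T=1, S=-6]  = 6; P = S*U  [with S=-6, U=6]  = -36.
Change = -12 − (-36) = 24.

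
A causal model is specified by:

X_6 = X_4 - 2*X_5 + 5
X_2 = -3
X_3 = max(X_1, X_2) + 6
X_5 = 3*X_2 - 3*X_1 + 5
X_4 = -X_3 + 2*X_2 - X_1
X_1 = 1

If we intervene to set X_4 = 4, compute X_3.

Under do(X_4=4), the mechanism X_4 = -X_3 + 2*X_2 - X_1 is discarded; X_4 is fixed at 4.
Since X_3 is not a descendant of the intervened variable, it is unaffected.
X_3 = max(X_1, X_2) + 6  [with X_1=1, X_2=-3]  = 7

7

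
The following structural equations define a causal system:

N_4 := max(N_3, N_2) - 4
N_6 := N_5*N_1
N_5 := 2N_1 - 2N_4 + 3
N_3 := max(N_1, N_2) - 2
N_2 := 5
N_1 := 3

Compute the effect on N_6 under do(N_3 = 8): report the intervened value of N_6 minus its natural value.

-18

The intervention breaks the incoming arrows to N_3: N_3 := max(N_1, N_2) - 2 no longer applies, and N_3 = 8.
N_4 = max(N_3, N_2) - 4  [with N_3=8, N_2=5]  = 4
N_5 = 2N_1 - 2N_4 + 3  [with N_1=3, N_4=4]  = 1
N_6 = N_5*N_1  [with N_5=1, N_1=3]  = 3
Without intervention: N_3 = max(N_1, N_2) - 2  [with N_1=3, N_2=5]  = 3; N_4 = max(N_3, N_2) - 4  [with N_3=3, N_2=5]  = 1; N_5 = 2N_1 - 2N_4 + 3  [with N_1=3, N_4=1]  = 7; N_6 = N_5*N_1  [with N_5=7, N_1=3]  = 21.
Change = 3 − 21 = -18.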